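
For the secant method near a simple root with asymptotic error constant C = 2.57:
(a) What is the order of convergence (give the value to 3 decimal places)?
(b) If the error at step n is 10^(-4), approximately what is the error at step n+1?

(a) Secant method has superlinear convergence with order φ = (1+√5)/2 ≈ 1.618.
    This means |e_{n+1}| ≈ C|e_n|^1.618.

(b) With |e_n| = 10^(-4) and C = 2.57:
    |e_{n+1}| ≈ 2.57 × (10^(-4))^1.618 = 2.57 × 10^(-6.47)

(a) ≈ 1.618 (golden ratio); (b) |e_{n+1}| ≈ 8.666e-07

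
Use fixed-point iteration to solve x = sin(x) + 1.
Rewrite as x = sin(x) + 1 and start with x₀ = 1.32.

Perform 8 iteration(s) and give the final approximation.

Equation: x = sin(x) + 1
Fixed-point form: x = sin(x) + 1
x₀ = 1.32

x_1 = g(1.320000) = 1.968715
x_2 = g(1.968715) = 1.921869
x_3 = g(1.921869) = 1.939004
x_4 = g(1.939004) = 1.932974
x_5 = g(1.932974) = 1.935127
x_6 = g(1.935127) = 1.934362
x_7 = g(1.934362) = 1.934635
x_8 = g(1.934635) = 1.934538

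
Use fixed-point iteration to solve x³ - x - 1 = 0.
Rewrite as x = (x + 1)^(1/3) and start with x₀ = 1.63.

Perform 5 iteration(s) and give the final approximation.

Equation: x³ - x - 1 = 0
Fixed-point form: x = (x + 1)^(1/3)
x₀ = 1.63

x_1 = g(1.630000) = 1.380337
x_2 = g(1.380337) = 1.335200
x_3 = g(1.335200) = 1.326706
x_4 = g(1.326706) = 1.325095
x_5 = g(1.325095) = 1.324790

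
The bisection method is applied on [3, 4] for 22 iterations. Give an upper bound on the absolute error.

Bisection error bound: |error| ≤ (b-a)/2^n
|error| ≤ (4 - 3)/2^22 = 1/2^22
|error| ≤ 0.0000002384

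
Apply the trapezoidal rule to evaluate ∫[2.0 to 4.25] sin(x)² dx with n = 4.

f(x) = sin(x)²
a = 2.0, b = 4.25, n = 4
h = (b - a)/n = 0.562500

Trapezoidal rule: (h/2)[f(x₀) + 2f(x₁) + 2f(x₂) + ... + f(xₙ)]

x_0 = 2.0000, f(x_0) = 0.826822, coefficient = 1
x_1 = 2.5625, f(x_1) = 0.299499, coefficient = 2
x_2 = 3.1250, f(x_2) = 0.000275, coefficient = 2
x_3 = 3.6875, f(x_3) = 0.269562, coefficient = 2
x_4 = 4.2500, f(x_4) = 0.801006, coefficient = 1

I ≈ (0.562500/2) × 2.766500 = 0.778078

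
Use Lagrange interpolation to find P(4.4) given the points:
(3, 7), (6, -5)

Lagrange interpolation formula:
P(x) = Σ yᵢ × Lᵢ(x)
where Lᵢ(x) = Π_{j≠i} (x - xⱼ)/(xᵢ - xⱼ)

L_0(4.4) = (4.4 - 6)/(3 - 6) = 0.533333
L_1(4.4) = (4.4 - 3)/(6 - 3) = 0.466667

P(4.4) = 7×L_0(4.4) + (-5)×L_1(4.4)
P(4.4) = 1.400000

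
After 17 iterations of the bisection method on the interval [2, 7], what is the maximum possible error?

Bisection error bound: |error| ≤ (b-a)/2^n
|error| ≤ (7 - 2)/2^17 = 5/2^17
|error| ≤ 0.0000381470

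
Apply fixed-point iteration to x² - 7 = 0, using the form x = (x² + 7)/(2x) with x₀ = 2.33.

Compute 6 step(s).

Equation: x² - 7 = 0
Fixed-point form: x = (x² + 7)/(2x)
x₀ = 2.33

x_1 = g(2.330000) = 2.667146
x_2 = g(2.667146) = 2.645837
x_3 = g(2.645837) = 2.645751
x_4 = g(2.645751) = 2.645751
x_5 = g(2.645751) = 2.645751
x_6 = g(2.645751) = 2.645751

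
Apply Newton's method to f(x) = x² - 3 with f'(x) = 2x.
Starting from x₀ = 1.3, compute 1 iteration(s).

f(x) = x² - 3
f'(x) = 2x
x₀ = 1.3

Newton-Raphson formula: x_{n+1} = x_n - f(x_n)/f'(x_n)

Iteration 1:
  f(1.300000) = -1.310000
  f'(1.300000) = 2.600000
  x_1 = 1.300000 - (-1.310000)/2.600000 = 1.803846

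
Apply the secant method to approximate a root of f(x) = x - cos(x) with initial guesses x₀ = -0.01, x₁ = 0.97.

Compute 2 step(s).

f(x) = x - cos(x)
x₀ = -0.01, x₁ = 0.97

Secant formula: x_{n+1} = x_n - f(x_n)(x_n - x_{n-1})/(f(x_n) - f(x_{n-1}))

Iteration 1:
  f(-0.010000) = -1.009950
  f(0.970000) = 0.404700
  x_2 = 0.970000 - 0.404700×(0.970000 - (-0.010000))/(0.404700 - (-1.009950))
       = 0.689643
Iteration 2:
  f(0.970000) = 0.404700
  f(0.689643) = -0.081829
  x_3 = 0.689643 - (-0.081829)×(0.689643 - 0.970000)/(-0.081829 - 0.404700)
       = 0.736797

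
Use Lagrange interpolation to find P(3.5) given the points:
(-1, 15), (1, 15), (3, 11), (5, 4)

Lagrange interpolation formula:
P(x) = Σ yᵢ × Lᵢ(x)
where Lᵢ(x) = Π_{j≠i} (x - xⱼ)/(xᵢ - xⱼ)

L_0(3.5) = (3.5 - 1)/(-1 - 1) × (3.5 - 3)/(-1 - 3) × (3.5 - 5)/(-1 - 5) = 0.039062
L_1(3.5) = (3.5 - (-1))/(1 - (-1)) × (3.5 - 3)/(1 - 3) × (3.5 - 5)/(1 - 5) = -0.210938
L_2(3.5) = (3.5 - (-1))/(3 - (-1)) × (3.5 - 1)/(3 - 1) × (3.5 - 5)/(3 - 5) = 1.054688
L_3(3.5) = (3.5 - (-1))/(5 - (-1)) × (3.5 - 1)/(5 - 1) × (3.5 - 3)/(5 - 3) = 0.117188

P(3.5) = 15×L_0(3.5) + 15×L_1(3.5) + 11×L_2(3.5) + 4×L_3(3.5)
P(3.5) = 9.492188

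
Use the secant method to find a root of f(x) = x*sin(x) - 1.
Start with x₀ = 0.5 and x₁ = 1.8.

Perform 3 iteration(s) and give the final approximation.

f(x) = x*sin(x) - 1
x₀ = 0.5, x₁ = 1.8

Secant formula: x_{n+1} = x_n - f(x_n)(x_n - x_{n-1})/(f(x_n) - f(x_{n-1}))

Iteration 1:
  f(0.500000) = -0.760287
  f(1.800000) = 0.752926
  x_2 = 1.800000 - 0.752926×(1.800000 - 0.500000)/(0.752926 - (-0.760287))
       = 1.153162
Iteration 2:
  f(1.800000) = 0.752926
  f(1.153162) = 0.054049
  x_3 = 1.153162 - 0.054049×(1.153162 - 1.800000)/(0.054049 - 0.752926)
       = 1.103138
Iteration 3:
  f(1.153162) = 0.054049
  f(1.103138) = -0.015311
  x_4 = 1.103138 - (-0.015311)×(1.103138 - 1.153162)/(-0.015311 - 0.054049)
       = 1.114180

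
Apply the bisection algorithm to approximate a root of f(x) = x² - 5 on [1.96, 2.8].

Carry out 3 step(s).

f(x) = x² - 5
Initial interval: [1.96, 2.8]

Iteration 1:
  c_1 = (1.960000 + 2.800000)/2 = 2.380000
  f(c_1) = f(2.380000) = 0.664400
  f(a) × f(c) < 0, new interval: [1.960000, 2.380000]
Iteration 2:
  c_2 = (1.960000 + 2.380000)/2 = 2.170000
  f(c_2) = f(2.170000) = -0.291100
  f(a) × f(c) ≥ 0, new interval: [2.170000, 2.380000]
Iteration 3:
  c_3 = (2.170000 + 2.380000)/2 = 2.275000
  f(c_3) = f(2.275000) = 0.175625
  f(a) × f(c) < 0, new interval: [2.170000, 2.275000]

After 3 iteration(s), the approximation is c_3 = 2.275000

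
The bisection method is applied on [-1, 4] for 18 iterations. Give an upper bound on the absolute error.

Bisection error bound: |error| ≤ (b-a)/2^n
|error| ≤ (4 - (-1))/2^18 = 5/2^18
|error| ≤ 0.0000190735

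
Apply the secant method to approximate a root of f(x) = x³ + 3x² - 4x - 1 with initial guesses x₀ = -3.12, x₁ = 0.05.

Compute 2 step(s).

f(x) = x³ + 3x² - 4x - 1
x₀ = -3.12, x₁ = 0.05

Secant formula: x_{n+1} = x_n - f(x_n)(x_n - x_{n-1})/(f(x_n) - f(x_{n-1}))

Iteration 1:
  f(-3.120000) = 10.311872
  f(0.050000) = -1.192375
  x_2 = 0.050000 - (-1.192375)×(0.050000 - (-3.120000))/(-1.192375 - 10.311872)
       = -0.278559
Iteration 2:
  f(0.050000) = -1.192375
  f(-0.278559) = 0.325409
  x_3 = -0.278559 - 0.325409×(-0.278559 - 0.050000)/(0.325409 - (-1.192375))
       = -0.208117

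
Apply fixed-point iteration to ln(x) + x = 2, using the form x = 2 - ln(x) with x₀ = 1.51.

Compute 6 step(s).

Equation: ln(x) + x = 2
Fixed-point form: x = 2 - ln(x)
x₀ = 1.51

x_1 = g(1.510000) = 1.587890
x_2 = g(1.587890) = 1.537594
x_3 = g(1.537594) = 1.569781
x_4 = g(1.569781) = 1.549064
x_5 = g(1.549064) = 1.562349
x_6 = g(1.562349) = 1.553809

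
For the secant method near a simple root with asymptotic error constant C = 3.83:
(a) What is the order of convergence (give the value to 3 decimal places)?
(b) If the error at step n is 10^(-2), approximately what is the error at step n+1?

(a) Secant method has superlinear convergence with order φ = (1+√5)/2 ≈ 1.618.
    This means |e_{n+1}| ≈ C|e_n|^1.618.

(b) With |e_n| = 10^(-2) and C = 3.83:
    |e_{n+1}| ≈ 3.83 × (10^(-2))^1.618 = 3.83 × 10^(-3.24)

(a) ≈ 1.618 (golden ratio); (b) |e_{n+1}| ≈ 2.224e-03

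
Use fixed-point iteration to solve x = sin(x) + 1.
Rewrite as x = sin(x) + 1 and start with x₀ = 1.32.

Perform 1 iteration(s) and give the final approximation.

Equation: x = sin(x) + 1
Fixed-point form: x = sin(x) + 1
x₀ = 1.32

x_1 = g(1.320000) = 1.968715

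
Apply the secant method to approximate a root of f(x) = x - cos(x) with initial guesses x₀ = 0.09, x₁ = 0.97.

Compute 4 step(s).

f(x) = x - cos(x)
x₀ = 0.09, x₁ = 0.97

Secant formula: x_{n+1} = x_n - f(x_n)(x_n - x_{n-1})/(f(x_n) - f(x_{n-1}))

Iteration 1:
  f(0.090000) = -0.905953
  f(0.970000) = 0.404700
  x_2 = 0.970000 - 0.404700×(0.970000 - 0.090000)/(0.404700 - (-0.905953))
       = 0.698276
Iteration 2:
  f(0.970000) = 0.404700
  f(0.698276) = -0.067676
  x_3 = 0.698276 - (-0.067676)×(0.698276 - 0.970000)/(-0.067676 - 0.404700)
       = 0.737205
Iteration 3:
  f(0.698276) = -0.067676
  f(0.737205) = -0.003145
  x_4 = 0.737205 - (-0.003145)×(0.737205 - 0.698276)/(-0.003145 - (-0.067676))
       = 0.739102
Iteration 4:
  f(0.737205) = -0.003145
  f(0.739102) = 0.000029
  x_5 = 0.739102 - 0.000029×(0.739102 - 0.737205)/(0.000029 - (-0.003145))
       = 0.739085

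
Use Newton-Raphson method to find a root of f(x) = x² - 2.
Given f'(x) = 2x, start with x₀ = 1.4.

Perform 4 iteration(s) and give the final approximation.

f(x) = x² - 2
f'(x) = 2x
x₀ = 1.4

Newton-Raphson formula: x_{n+1} = x_n - f(x_n)/f'(x_n)

Iteration 1:
  f(1.400000) = -0.040000
  f'(1.400000) = 2.800000
  x_1 = 1.400000 - (-0.040000)/2.800000 = 1.414286
Iteration 2:
  f(1.414286) = 0.000204
  f'(1.414286) = 2.828571
  x_2 = 1.414286 - 0.000204/2.828571 = 1.414214
Iteration 3:
  f(1.414214) = 0.000000
  f'(1.414214) = 2.828427
  x_3 = 1.414214 - 0.000000/2.828427 = 1.414214
Iteration 4:
  f(1.414214) = 0.000000
  f'(1.414214) = 2.828427
  x_4 = 1.414214 - 0.000000/2.828427 = 1.414214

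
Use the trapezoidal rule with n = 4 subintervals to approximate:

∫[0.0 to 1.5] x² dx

f(x) = x²
a = 0.0, b = 1.5, n = 4
h = (b - a)/n = 0.375000

Trapezoidal rule: (h/2)[f(x₀) + 2f(x₁) + 2f(x₂) + ... + f(xₙ)]

x_0 = 0.0000, f(x_0) = 0.000000, coefficient = 1
x_1 = 0.3750, f(x_1) = 0.140625, coefficient = 2
x_2 = 0.7500, f(x_2) = 0.562500, coefficient = 2
x_3 = 1.1250, f(x_3) = 1.265625, coefficient = 2
x_4 = 1.5000, f(x_4) = 2.250000, coefficient = 1

I ≈ (0.375000/2) × 6.187500 = 1.160156
Exact value: 1.125000
Error: 0.035156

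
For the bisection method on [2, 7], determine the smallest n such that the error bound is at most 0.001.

We need (b-a)/2^n ≤ 0.001
(7 - 2)/2^n ≤ 0.001
5/2^n ≤ 0.001
2^n ≥ 5000
n ≥ log₂(5000) = 12.29
n ≥ 13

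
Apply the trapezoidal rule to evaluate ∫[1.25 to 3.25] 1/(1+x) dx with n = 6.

f(x) = 1/(1+x)
a = 1.25, b = 3.25, n = 6
h = (b - a)/n = 0.333333

Trapezoidal rule: (h/2)[f(x₀) + 2f(x₁) + 2f(x₂) + ... + f(xₙ)]

x_0 = 1.2500, f(x_0) = 0.444444, coefficient = 1
x_1 = 1.5833, f(x_1) = 0.387097, coefficient = 2
x_2 = 1.9167, f(x_2) = 0.342857, coefficient = 2
x_3 = 2.2500, f(x_3) = 0.307692, coefficient = 2
x_4 = 2.5833, f(x_4) = 0.279070, coefficient = 2
x_5 = 2.9167, f(x_5) = 0.255319, coefficient = 2
x_6 = 3.2500, f(x_6) = 0.235294, coefficient = 1

I ≈ (0.333333/2) × 3.823809 = 0.637301
Exact value: 0.635989
Error: 0.001313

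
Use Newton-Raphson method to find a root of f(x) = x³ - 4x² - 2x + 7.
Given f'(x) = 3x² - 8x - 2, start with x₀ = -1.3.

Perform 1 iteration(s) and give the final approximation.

f(x) = x³ - 4x² - 2x + 7
f'(x) = 3x² - 8x - 2
x₀ = -1.3

Newton-Raphson formula: x_{n+1} = x_n - f(x_n)/f'(x_n)

Iteration 1:
  f(-1.300000) = 0.643000
  f'(-1.300000) = 13.470000
  x_1 = -1.300000 - 0.643000/13.470000 = -1.347736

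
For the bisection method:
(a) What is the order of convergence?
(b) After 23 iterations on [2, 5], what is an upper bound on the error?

(a) Bisection has linear (order 1) convergence; the error is halved each step.

(b) Error bound = (b-a)/2^n = (5 - 2)/2^{23}
    = 3/2^{23}

(a) 1 (linear); (b) error ≤ 3.58e-07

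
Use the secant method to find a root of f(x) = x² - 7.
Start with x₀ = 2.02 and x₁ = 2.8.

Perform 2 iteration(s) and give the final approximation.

f(x) = x² - 7
x₀ = 2.02, x₁ = 2.8

Secant formula: x_{n+1} = x_n - f(x_n)(x_n - x_{n-1})/(f(x_n) - f(x_{n-1}))

Iteration 1:
  f(2.020000) = -2.919600
  f(2.800000) = 0.840000
  x_2 = 2.800000 - 0.840000×(2.800000 - 2.020000)/(0.840000 - (-2.919600))
       = 2.625726
Iteration 2:
  f(2.800000) = 0.840000
  f(2.625726) = -0.105562
  x_3 = 2.625726 - (-0.105562)×(2.625726 - 2.800000)/(-0.105562 - 0.840000)
       = 2.645182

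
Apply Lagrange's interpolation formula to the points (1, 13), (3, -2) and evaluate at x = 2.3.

Lagrange interpolation formula:
P(x) = Σ yᵢ × Lᵢ(x)
where Lᵢ(x) = Π_{j≠i} (x - xⱼ)/(xᵢ - xⱼ)

L_0(2.3) = (2.3 - 3)/(1 - 3) = 0.350000
L_1(2.3) = (2.3 - 1)/(3 - 1) = 0.650000

P(2.3) = 13×L_0(2.3) + (-2)×L_1(2.3)
P(2.3) = 3.250000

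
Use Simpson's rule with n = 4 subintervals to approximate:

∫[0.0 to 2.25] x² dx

f(x) = x²
a = 0.0, b = 2.25, n = 4
h = (b - a)/n = 0.562500

Simpson's rule: (h/3)[f(x₀) + 4f(x₁) + 2f(x₂) + ... + f(xₙ)]

x_0 = 0.0000, f(x_0) = 0.000000, coefficient = 1
x_1 = 0.5625, f(x_1) = 0.316406, coefficient = 4
x_2 = 1.1250, f(x_2) = 1.265625, coefficient = 2
x_3 = 1.6875, f(x_3) = 2.847656, coefficient = 4
x_4 = 2.2500, f(x_4) = 5.062500, coefficient = 1

I ≈ (0.562500/3) × 20.250000 = 3.796875
Exact value: 3.796875
Error: 0.000000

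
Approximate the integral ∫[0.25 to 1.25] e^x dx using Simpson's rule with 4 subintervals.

f(x) = e^x
a = 0.25, b = 1.25, n = 4
h = (b - a)/n = 0.250000

Simpson's rule: (h/3)[f(x₀) + 4f(x₁) + 2f(x₂) + ... + f(xₙ)]

x_0 = 0.2500, f(x_0) = 1.284025, coefficient = 1
x_1 = 0.5000, f(x_1) = 1.648721, coefficient = 4
x_2 = 0.7500, f(x_2) = 2.117000, coefficient = 2
x_3 = 1.0000, f(x_3) = 2.718282, coefficient = 4
x_4 = 1.2500, f(x_4) = 3.490343, coefficient = 1

I ≈ (0.250000/3) × 26.476381 = 2.206365
Exact value: 2.206318
Error: 0.000048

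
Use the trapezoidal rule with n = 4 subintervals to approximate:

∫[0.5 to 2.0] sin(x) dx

f(x) = sin(x)
a = 0.5, b = 2.0, n = 4
h = (b - a)/n = 0.375000

Trapezoidal rule: (h/2)[f(x₀) + 2f(x₁) + 2f(x₂) + ... + f(xₙ)]

x_0 = 0.5000, f(x_0) = 0.479426, coefficient = 1
x_1 = 0.8750, f(x_1) = 0.767544, coefficient = 2
x_2 = 1.2500, f(x_2) = 0.948985, coefficient = 2
x_3 = 1.6250, f(x_3) = 0.998531, coefficient = 2
x_4 = 2.0000, f(x_4) = 0.909297, coefficient = 1

I ≈ (0.375000/2) × 6.818842 = 1.278533
Exact value: 1.293729
Error: 0.015197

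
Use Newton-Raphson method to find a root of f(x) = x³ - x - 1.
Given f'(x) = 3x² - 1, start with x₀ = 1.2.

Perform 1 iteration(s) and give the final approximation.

f(x) = x³ - x - 1
f'(x) = 3x² - 1
x₀ = 1.2

Newton-Raphson formula: x_{n+1} = x_n - f(x_n)/f'(x_n)

Iteration 1:
  f(1.200000) = -0.472000
  f'(1.200000) = 3.320000
  x_1 = 1.200000 - (-0.472000)/3.320000 = 1.342169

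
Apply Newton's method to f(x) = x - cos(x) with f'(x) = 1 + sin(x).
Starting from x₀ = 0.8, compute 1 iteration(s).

f(x) = x - cos(x)
f'(x) = 1 + sin(x)
x₀ = 0.8

Newton-Raphson formula: x_{n+1} = x_n - f(x_n)/f'(x_n)

Iteration 1:
  f(0.800000) = 0.103293
  f'(0.800000) = 1.717356
  x_1 = 0.800000 - 0.103293/1.717356 = 0.739853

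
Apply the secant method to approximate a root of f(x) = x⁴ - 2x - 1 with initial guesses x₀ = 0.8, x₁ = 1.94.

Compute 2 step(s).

f(x) = x⁴ - 2x - 1
x₀ = 0.8, x₁ = 1.94

Secant formula: x_{n+1} = x_n - f(x_n)(x_n - x_{n-1})/(f(x_n) - f(x_{n-1}))

Iteration 1:
  f(0.800000) = -2.190400
  f(1.940000) = 9.284685
  x_2 = 1.940000 - 9.284685×(1.940000 - 0.800000)/(9.284685 - (-2.190400))
       = 1.017607
Iteration 2:
  f(1.940000) = 9.284685
  f(1.017607) = -1.962905
  x_3 = 1.017607 - (-1.962905)×(1.017607 - 1.940000)/(-1.962905 - 9.284685)
       = 1.178581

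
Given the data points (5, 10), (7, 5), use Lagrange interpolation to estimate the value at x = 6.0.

Lagrange interpolation formula:
P(x) = Σ yᵢ × Lᵢ(x)
where Lᵢ(x) = Π_{j≠i} (x - xⱼ)/(xᵢ - xⱼ)

L_0(6.0) = (6.0 - 7)/(5 - 7) = 0.500000
L_1(6.0) = (6.0 - 5)/(7 - 5) = 0.500000

P(6.0) = 10×L_0(6.0) + 5×L_1(6.0)
P(6.0) = 7.500000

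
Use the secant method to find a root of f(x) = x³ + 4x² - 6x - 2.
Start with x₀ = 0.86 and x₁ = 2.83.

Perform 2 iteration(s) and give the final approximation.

f(x) = x³ + 4x² - 6x - 2
x₀ = 0.86, x₁ = 2.83

Secant formula: x_{n+1} = x_n - f(x_n)(x_n - x_{n-1})/(f(x_n) - f(x_{n-1}))

Iteration 1:
  f(0.860000) = -3.565544
  f(2.830000) = 35.720787
  x_2 = 2.830000 - 35.720787×(2.830000 - 0.860000)/(35.720787 - (-3.565544))
       = 1.038793
Iteration 2:
  f(2.830000) = 35.720787
  f(1.038793) = -2.795442
  x_3 = 1.038793 - (-2.795442)×(1.038793 - 2.830000)/(-2.795442 - 35.720787)
       = 1.168796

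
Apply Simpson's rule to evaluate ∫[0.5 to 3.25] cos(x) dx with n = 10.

f(x) = cos(x)
a = 0.5, b = 3.25, n = 10
h = (b - a)/n = 0.275000

Simpson's rule: (h/3)[f(x₀) + 4f(x₁) + 2f(x₂) + ... + f(xₙ)]

x_0 = 0.5000, f(x_0) = 0.877583, coefficient = 1
x_1 = 0.7750, f(x_1) = 0.714421, coefficient = 4
x_2 = 1.0500, f(x_2) = 0.497571, coefficient = 2
x_3 = 1.3250, f(x_3) = 0.243329, coefficient = 4
x_4 = 1.6000, f(x_4) = -0.029200, coefficient = 2
x_5 = 1.8750, f(x_5) = -0.299534, coefficient = 4
x_6 = 2.1500, f(x_6) = -0.547358, coefficient = 2
x_7 = 2.4250, f(x_7) = -0.754048, coefficient = 4
x_8 = 2.7000, f(x_8) = -0.904072, coefficient = 2
x_9 = 2.9750, f(x_9) = -0.986156, coefficient = 4
x_10 = 3.2500, f(x_10) = -0.994130, coefficient = 1

I ≈ (0.275000/3) × -6.410613 = -0.587640
Exact value: -0.587621
Error: 0.000019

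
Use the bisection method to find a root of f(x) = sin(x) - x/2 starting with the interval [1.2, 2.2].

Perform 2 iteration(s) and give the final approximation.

f(x) = sin(x) - x/2
Initial interval: [1.2, 2.2]

Iteration 1:
  c_1 = (1.200000 + 2.200000)/2 = 1.700000
  f(c_1) = f(1.700000) = 0.141665
  f(a) × f(c) ≥ 0, new interval: [1.700000, 2.200000]
Iteration 2:
  c_2 = (1.700000 + 2.200000)/2 = 1.950000
  f(c_2) = f(1.950000) = -0.046040
  f(a) × f(c) < 0, new interval: [1.700000, 1.950000]

After 2 iteration(s), the approximation is c_2 = 1.950000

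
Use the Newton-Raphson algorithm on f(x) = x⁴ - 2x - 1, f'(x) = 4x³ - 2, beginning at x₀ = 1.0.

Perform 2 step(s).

f(x) = x⁴ - 2x - 1
f'(x) = 4x³ - 2
x₀ = 1.0

Newton-Raphson formula: x_{n+1} = x_n - f(x_n)/f'(x_n)

Iteration 1:
  f(1.000000) = -2.000000
  f'(1.000000) = 2.000000
  x_1 = 1.000000 - (-2.000000)/2.000000 = 2.000000
Iteration 2:
  f(2.000000) = 11.000000
  f'(2.000000) = 30.000000
  x_2 = 2.000000 - 11.000000/30.000000 = 1.633333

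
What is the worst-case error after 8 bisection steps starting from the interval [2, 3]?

Bisection error bound: |error| ≤ (b-a)/2^n
|error| ≤ (3 - 2)/2^8 = 1/2^8
|error| ≤ 0.0039062500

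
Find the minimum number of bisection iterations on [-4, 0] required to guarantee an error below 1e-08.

We need (b-a)/2^n ≤ 1e-08
(0 - (-4))/2^n ≤ 1e-08
4/2^n ≤ 1e-08
2^n ≥ 400000000
n ≥ log₂(400000000) = 28.58
n ≥ 29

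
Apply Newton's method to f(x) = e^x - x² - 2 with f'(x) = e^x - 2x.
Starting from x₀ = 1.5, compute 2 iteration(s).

f(x) = e^x - x² - 2
f'(x) = e^x - 2x
x₀ = 1.5

Newton-Raphson formula: x_{n+1} = x_n - f(x_n)/f'(x_n)

Iteration 1:
  f(1.500000) = 0.231689
  f'(1.500000) = 1.481689
  x_1 = 1.500000 - 0.231689/1.481689 = 1.343632
Iteration 2:
  f(1.343632) = 0.027592
  f'(1.343632) = 1.145675
  x_2 = 1.343632 - 0.027592/1.145675 = 1.319548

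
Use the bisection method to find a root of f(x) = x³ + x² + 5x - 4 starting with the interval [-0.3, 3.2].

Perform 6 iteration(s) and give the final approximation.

f(x) = x³ + x² + 5x - 4
Initial interval: [-0.3, 3.2]

Iteration 1:
  c_1 = (-0.300000 + 3.200000)/2 = 1.450000
  f(c_1) = f(1.450000) = 8.401125
  f(a) × f(c) < 0, new interval: [-0.300000, 1.450000]
Iteration 2:
  c_2 = (-0.300000 + 1.450000)/2 = 0.575000
  f(c_2) = f(0.575000) = -0.604266
  f(a) × f(c) ≥ 0, new interval: [0.575000, 1.450000]
Iteration 3:
  c_3 = (0.575000 + 1.450000)/2 = 1.012500
  f(c_3) = f(1.012500) = 3.125627
  f(a) × f(c) < 0, new interval: [0.575000, 1.012500]
Iteration 4:
  c_4 = (0.575000 + 1.012500)/2 = 0.793750
  f(c_4) = f(0.793750) = 1.098883
  f(a) × f(c) < 0, new interval: [0.575000, 0.793750]
Iteration 5:
  c_5 = (0.575000 + 0.793750)/2 = 0.684375
  f(c_5) = f(0.684375) = 0.210784
  f(a) × f(c) < 0, new interval: [0.575000, 0.684375]
Iteration 6:
  c_6 = (0.575000 + 0.684375)/2 = 0.629688
  f(c_6) = f(0.629688) = -0.205381
  f(a) × f(c) ≥ 0, new interval: [0.629688, 0.684375]

After 6 iteration(s), the approximation is c_6 = 0.629688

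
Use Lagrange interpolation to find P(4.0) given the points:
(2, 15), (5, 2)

Lagrange interpolation formula:
P(x) = Σ yᵢ × Lᵢ(x)
where Lᵢ(x) = Π_{j≠i} (x - xⱼ)/(xᵢ - xⱼ)

L_0(4.0) = (4.0 - 5)/(2 - 5) = 0.333333
L_1(4.0) = (4.0 - 2)/(5 - 2) = 0.666667

P(4.0) = 15×L_0(4.0) + 2×L_1(4.0)
P(4.0) = 6.333333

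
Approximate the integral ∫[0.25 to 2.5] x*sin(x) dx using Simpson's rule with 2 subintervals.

f(x) = x*sin(x)
a = 0.25, b = 2.5, n = 2
h = (b - a)/n = 1.125000

Simpson's rule: (h/3)[f(x₀) + 4f(x₁) + 2f(x₂) + ... + f(xₙ)]

x_0 = 0.2500, f(x_0) = 0.061851, coefficient = 1
x_1 = 1.3750, f(x_1) = 1.348728, coefficient = 4
x_2 = 2.5000, f(x_2) = 1.496180, coefficient = 1

I ≈ (1.125000/3) × 6.952943 = 2.607354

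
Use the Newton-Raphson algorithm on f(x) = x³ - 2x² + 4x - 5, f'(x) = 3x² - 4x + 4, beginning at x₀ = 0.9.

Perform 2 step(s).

f(x) = x³ - 2x² + 4x - 5
f'(x) = 3x² - 4x + 4
x₀ = 0.9

Newton-Raphson formula: x_{n+1} = x_n - f(x_n)/f'(x_n)

Iteration 1:
  f(0.900000) = -2.291000
  f'(0.900000) = 2.830000
  x_1 = 0.900000 - (-2.291000)/2.830000 = 1.709541
Iteration 2:
  f(1.709541) = 0.989287
  f'(1.709541) = 5.929425
  x_2 = 1.709541 - 0.989287/5.929425 = 1.542697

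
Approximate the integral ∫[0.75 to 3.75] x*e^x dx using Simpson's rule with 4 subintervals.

f(x) = x*e^x
a = 0.75, b = 3.75, n = 4
h = (b - a)/n = 0.750000

Simpson's rule: (h/3)[f(x₀) + 4f(x₁) + 2f(x₂) + ... + f(xₙ)]

x_0 = 0.7500, f(x_0) = 1.587750, coefficient = 1
x_1 = 1.5000, f(x_1) = 6.722534, coefficient = 4
x_2 = 2.2500, f(x_2) = 21.347406, coefficient = 2
x_3 = 3.0000, f(x_3) = 60.256611, coefficient = 4
x_4 = 3.7500, f(x_4) = 159.454058, coefficient = 1

I ≈ (0.750000/3) × 471.653196 = 117.913299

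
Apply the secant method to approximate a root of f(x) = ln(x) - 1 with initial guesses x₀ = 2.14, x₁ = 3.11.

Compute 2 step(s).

f(x) = ln(x) - 1
x₀ = 2.14, x₁ = 3.11

Secant formula: x_{n+1} = x_n - f(x_n)(x_n - x_{n-1})/(f(x_n) - f(x_{n-1}))

Iteration 1:
  f(2.140000) = -0.239194
  f(3.110000) = 0.134623
  x_2 = 3.110000 - 0.134623×(3.110000 - 2.140000)/(0.134623 - (-0.239194))
       = 2.760674
Iteration 2:
  f(3.110000) = 0.134623
  f(2.760674) = 0.015475
  x_3 = 2.760674 - 0.015475×(2.760674 - 3.110000)/(0.015475 - 0.134623)
       = 2.715304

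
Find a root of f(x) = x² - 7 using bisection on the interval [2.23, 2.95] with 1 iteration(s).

f(x) = x² - 7
Initial interval: [2.23, 2.95]

Iteration 1:
  c_1 = (2.230000 + 2.950000)/2 = 2.590000
  f(c_1) = f(2.590000) = -0.291900
  f(a) × f(c) ≥ 0, new interval: [2.590000, 2.950000]

After 1 iteration(s), the approximation is c_1 = 2.590000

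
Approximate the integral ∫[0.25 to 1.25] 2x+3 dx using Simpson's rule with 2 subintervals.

f(x) = 2x+3
a = 0.25, b = 1.25, n = 2
h = (b - a)/n = 0.500000

Simpson's rule: (h/3)[f(x₀) + 4f(x₁) + 2f(x₂) + ... + f(xₙ)]

x_0 = 0.2500, f(x_0) = 3.500000, coefficient = 1
x_1 = 0.7500, f(x_1) = 4.500000, coefficient = 4
x_2 = 1.2500, f(x_2) = 5.500000, coefficient = 1

I ≈ (0.500000/3) × 27.000000 = 4.500000
Exact value: 4.500000
Error: 0.000000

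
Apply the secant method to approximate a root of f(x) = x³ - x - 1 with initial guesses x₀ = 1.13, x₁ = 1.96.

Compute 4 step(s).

f(x) = x³ - x - 1
x₀ = 1.13, x₁ = 1.96

Secant formula: x_{n+1} = x_n - f(x_n)(x_n - x_{n-1})/(f(x_n) - f(x_{n-1}))

Iteration 1:
  f(1.130000) = -0.687103
  f(1.960000) = 4.569536
  x_2 = 1.960000 - 4.569536×(1.960000 - 1.130000)/(4.569536 - (-0.687103))
       = 1.238491
Iteration 2:
  f(1.960000) = 4.569536
  f(1.238491) = -0.338821
  x_3 = 1.238491 - (-0.338821)×(1.238491 - 1.960000)/(-0.338821 - 4.569536)
       = 1.288296
Iteration 3:
  f(1.238491) = -0.338821
  f(1.288296) = -0.150103
  x_4 = 1.288296 - (-0.150103)×(1.288296 - 1.238491)/(-0.150103 - (-0.338821))
       = 1.327910
Iteration 4:
  f(1.288296) = -0.150103
  f(1.327910) = 0.013655
  x_5 = 1.327910 - 0.013655×(1.327910 - 1.288296)/(0.013655 - (-0.150103))
       = 1.324607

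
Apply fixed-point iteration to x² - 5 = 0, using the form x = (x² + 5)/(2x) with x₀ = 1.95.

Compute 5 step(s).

Equation: x² - 5 = 0
Fixed-point form: x = (x² + 5)/(2x)
x₀ = 1.95

x_1 = g(1.950000) = 2.257051
x_2 = g(2.257051) = 2.236166
x_3 = g(2.236166) = 2.236068
x_4 = g(2.236068) = 2.236068
x_5 = g(2.236068) = 2.236068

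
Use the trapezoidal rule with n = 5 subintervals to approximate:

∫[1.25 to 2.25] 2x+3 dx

f(x) = 2x+3
a = 1.25, b = 2.25, n = 5
h = (b - a)/n = 0.200000

Trapezoidal rule: (h/2)[f(x₀) + 2f(x₁) + 2f(x₂) + ... + f(xₙ)]

x_0 = 1.2500, f(x_0) = 5.500000, coefficient = 1
x_1 = 1.4500, f(x_1) = 5.900000, coefficient = 2
x_2 = 1.6500, f(x_2) = 6.300000, coefficient = 2
x_3 = 1.8500, f(x_3) = 6.700000, coefficient = 2
x_4 = 2.0500, f(x_4) = 7.100000, coefficient = 2
x_5 = 2.2500, f(x_5) = 7.500000, coefficient = 1

I ≈ (0.200000/2) × 65.000000 = 6.500000
Exact value: 6.500000
Error: 0.000000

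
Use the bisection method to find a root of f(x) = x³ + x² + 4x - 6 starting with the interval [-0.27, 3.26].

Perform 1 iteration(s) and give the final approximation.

f(x) = x³ + x² + 4x - 6
Initial interval: [-0.27, 3.26]

Iteration 1:
  c_1 = (-0.270000 + 3.260000)/2 = 1.495000
  f(c_1) = f(1.495000) = 5.556387
  f(a) × f(c) < 0, new interval: [-0.270000, 1.495000]

After 1 iteration(s), the approximation is c_1 = 1.495000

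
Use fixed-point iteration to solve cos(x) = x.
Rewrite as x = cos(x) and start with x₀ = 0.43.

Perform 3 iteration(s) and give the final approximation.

Equation: cos(x) = x
Fixed-point form: x = cos(x)
x₀ = 0.43

x_1 = g(0.430000) = 0.908966
x_2 = g(0.908966) = 0.614562
x_3 = g(0.614562) = 0.817026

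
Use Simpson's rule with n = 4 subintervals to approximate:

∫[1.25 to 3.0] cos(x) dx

f(x) = cos(x)
a = 1.25, b = 3.0, n = 4
h = (b - a)/n = 0.437500

Simpson's rule: (h/3)[f(x₀) + 4f(x₁) + 2f(x₂) + ... + f(xₙ)]

x_0 = 1.2500, f(x_0) = 0.315322, coefficient = 1
x_1 = 1.6875, f(x_1) = -0.116439, coefficient = 4
x_2 = 2.1250, f(x_2) = -0.526266, coefficient = 2
x_3 = 2.5625, f(x_3) = -0.836960, coefficient = 4
x_4 = 3.0000, f(x_4) = -0.989992, coefficient = 1

I ≈ (0.437500/3) × -5.540797 = -0.808033
Exact value: -0.807865
Error: 0.000168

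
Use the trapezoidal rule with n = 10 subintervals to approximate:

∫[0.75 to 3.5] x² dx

f(x) = x²
a = 0.75, b = 3.5, n = 10
h = (b - a)/n = 0.275000

Trapezoidal rule: (h/2)[f(x₀) + 2f(x₁) + 2f(x₂) + ... + f(xₙ)]

x_0 = 0.7500, f(x_0) = 0.562500, coefficient = 1
x_1 = 1.0250, f(x_1) = 1.050625, coefficient = 2
x_2 = 1.3000, f(x_2) = 1.690000, coefficient = 2
x_3 = 1.5750, f(x_3) = 2.480625, coefficient = 2
x_4 = 1.8500, f(x_4) = 3.422500, coefficient = 2
x_5 = 2.1250, f(x_5) = 4.515625, coefficient = 2
x_6 = 2.4000, f(x_6) = 5.760000, coefficient = 2
x_7 = 2.6750, f(x_7) = 7.155625, coefficient = 2
x_8 = 2.9500, f(x_8) = 8.702500, coefficient = 2
x_9 = 3.2250, f(x_9) = 10.400625, coefficient = 2
x_10 = 3.5000, f(x_10) = 12.250000, coefficient = 1

I ≈ (0.275000/2) × 103.168750 = 14.185703
Exact value: 14.151042
Error: 0.034661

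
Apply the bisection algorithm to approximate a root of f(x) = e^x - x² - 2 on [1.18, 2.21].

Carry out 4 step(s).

f(x) = e^x - x² - 2
Initial interval: [1.18, 2.21]

Iteration 1:
  c_1 = (1.180000 + 2.210000)/2 = 1.695000
  f(c_1) = f(1.695000) = 0.573621
  f(a) × f(c) < 0, new interval: [1.180000, 1.695000]
Iteration 2:
  c_2 = (1.180000 + 1.695000)/2 = 1.437500
  f(c_2) = f(1.437500) = 0.143751
  f(a) × f(c) < 0, new interval: [1.180000, 1.437500]
Iteration 3:
  c_3 = (1.180000 + 1.437500)/2 = 1.308750
  f(c_3) = f(1.308750) = -0.011283
  f(a) × f(c) ≥ 0, new interval: [1.308750, 1.437500]
Iteration 4:
  c_4 = (1.308750 + 1.437500)/2 = 1.373125
  f(c_4) = f(1.373125) = 0.062196
  f(a) × f(c) < 0, new interval: [1.308750, 1.373125]

After 4 iteration(s), the approximation is c_4 = 1.373125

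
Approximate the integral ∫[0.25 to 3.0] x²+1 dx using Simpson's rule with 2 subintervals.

f(x) = x²+1
a = 0.25, b = 3.0, n = 2
h = (b - a)/n = 1.375000

Simpson's rule: (h/3)[f(x₀) + 4f(x₁) + 2f(x₂) + ... + f(xₙ)]

x_0 = 0.2500, f(x_0) = 1.062500, coefficient = 1
x_1 = 1.6250, f(x_1) = 3.640625, coefficient = 4
x_2 = 3.0000, f(x_2) = 10.000000, coefficient = 1

I ≈ (1.375000/3) × 25.625000 = 11.744792
Exact value: 11.744792
Error: 0.000000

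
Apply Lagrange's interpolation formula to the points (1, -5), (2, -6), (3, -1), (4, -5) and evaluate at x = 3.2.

Lagrange interpolation formula:
P(x) = Σ yᵢ × Lᵢ(x)
where Lᵢ(x) = Π_{j≠i} (x - xⱼ)/(xᵢ - xⱼ)

L_0(3.2) = (3.2 - 2)/(1 - 2) × (3.2 - 3)/(1 - 3) × (3.2 - 4)/(1 - 4) = 0.032000
L_1(3.2) = (3.2 - 1)/(2 - 1) × (3.2 - 3)/(2 - 3) × (3.2 - 4)/(2 - 4) = -0.176000
L_2(3.2) = (3.2 - 1)/(3 - 1) × (3.2 - 2)/(3 - 2) × (3.2 - 4)/(3 - 4) = 1.056000
L_3(3.2) = (3.2 - 1)/(4 - 1) × (3.2 - 2)/(4 - 2) × (3.2 - 3)/(4 - 3) = 0.088000

P(3.2) = (-5)×L_0(3.2) + (-6)×L_1(3.2) + (-1)×L_2(3.2) + (-5)×L_3(3.2)
P(3.2) = -0.600000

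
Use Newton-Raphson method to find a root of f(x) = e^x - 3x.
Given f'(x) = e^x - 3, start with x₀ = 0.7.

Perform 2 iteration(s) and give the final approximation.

f(x) = e^x - 3x
f'(x) = e^x - 3
x₀ = 0.7

Newton-Raphson formula: x_{n+1} = x_n - f(x_n)/f'(x_n)

Iteration 1:
  f(0.700000) = -0.086247
  f'(0.700000) = -0.986247
  x_1 = 0.700000 - (-0.086247)/(-0.986247) = 0.612550
Iteration 2:
  f(0.612550) = 0.007480
  f'(0.612550) = -1.154869
  x_2 = 0.612550 - 0.007480/(-1.154869) = 0.619027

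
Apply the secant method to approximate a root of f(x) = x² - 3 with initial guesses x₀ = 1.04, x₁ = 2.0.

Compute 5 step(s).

f(x) = x² - 3
x₀ = 1.04, x₁ = 2.0

Secant formula: x_{n+1} = x_n - f(x_n)(x_n - x_{n-1})/(f(x_n) - f(x_{n-1}))

Iteration 1:
  f(1.040000) = -1.918400
  f(2.000000) = 1.000000
  x_2 = 2.000000 - 1.000000×(2.000000 - 1.040000)/(1.000000 - (-1.918400))
       = 1.671053
Iteration 2:
  f(2.000000) = 1.000000
  f(1.671053) = -0.207583
  x_3 = 1.671053 - (-0.207583)×(1.671053 - 2.000000)/(-0.207583 - 1.000000)
       = 1.727599
Iteration 3:
  f(1.671053) = -0.207583
  f(1.727599) = -0.015403
  x_4 = 1.727599 - (-0.015403)×(1.727599 - 1.671053)/(-0.015403 - (-0.207583))
       = 1.732131
Iteration 4:
  f(1.727599) = -0.015403
  f(1.732131) = 0.000277
  x_5 = 1.732131 - 0.000277×(1.732131 - 1.727599)/(0.000277 - (-0.015403))
       = 1.732051
Iteration 5:
  f(1.732131) = 0.000277
  f(1.732051) = 0.000000
  x_6 = 1.732051 - 0.000000×(1.732051 - 1.732131)/(0.000000 - 0.000277)
       = 1.732051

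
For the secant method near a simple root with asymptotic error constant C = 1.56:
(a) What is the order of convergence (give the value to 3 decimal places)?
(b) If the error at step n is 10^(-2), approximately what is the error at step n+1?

(a) Secant method has superlinear convergence with order φ = (1+√5)/2 ≈ 1.618.
    This means |e_{n+1}| ≈ C|e_n|^1.618.

(b) With |e_n| = 10^(-2) and C = 1.56:
    |e_{n+1}| ≈ 1.56 × (10^(-2))^1.618 = 1.56 × 10^(-3.24)

(a) ≈ 1.618 (golden ratio); (b) |e_{n+1}| ≈ 9.059e-04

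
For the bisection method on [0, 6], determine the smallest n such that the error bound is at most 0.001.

We need (b-a)/2^n ≤ 0.001
(6 - 0)/2^n ≤ 0.001
6/2^n ≤ 0.001
2^n ≥ 6000
n ≥ log₂(6000) = 12.55
n ≥ 13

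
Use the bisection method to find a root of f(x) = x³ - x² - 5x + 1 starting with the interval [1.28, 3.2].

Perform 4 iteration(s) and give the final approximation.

f(x) = x³ - x² - 5x + 1
Initial interval: [1.28, 3.2]

Iteration 1:
  c_1 = (1.280000 + 3.200000)/2 = 2.240000
  f(c_1) = f(2.240000) = -3.978176
  f(a) × f(c) ≥ 0, new interval: [2.240000, 3.200000]
Iteration 2:
  c_2 = (2.240000 + 3.200000)/2 = 2.720000
  f(c_2) = f(2.720000) = 0.125248
  f(a) × f(c) < 0, new interval: [2.240000, 2.720000]
Iteration 3:
  c_3 = (2.240000 + 2.720000)/2 = 2.480000
  f(c_3) = f(2.480000) = -2.297408
  f(a) × f(c) ≥ 0, new interval: [2.480000, 2.720000]
Iteration 4:
  c_4 = (2.480000 + 2.720000)/2 = 2.600000
  f(c_4) = f(2.600000) = -1.184000
  f(a) × f(c) ≥ 0, new interval: [2.600000, 2.720000]

After 4 iteration(s), the approximation is c_4 = 2.600000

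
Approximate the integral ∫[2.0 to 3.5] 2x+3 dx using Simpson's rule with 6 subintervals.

f(x) = 2x+3
a = 2.0, b = 3.5, n = 6
h = (b - a)/n = 0.250000

Simpson's rule: (h/3)[f(x₀) + 4f(x₁) + 2f(x₂) + ... + f(xₙ)]

x_0 = 2.0000, f(x_0) = 7.000000, coefficient = 1
x_1 = 2.2500, f(x_1) = 7.500000, coefficient = 4
x_2 = 2.5000, f(x_2) = 8.000000, coefficient = 2
x_3 = 2.7500, f(x_3) = 8.500000, coefficient = 4
x_4 = 3.0000, f(x_4) = 9.000000, coefficient = 2
x_5 = 3.2500, f(x_5) = 9.500000, coefficient = 4
x_6 = 3.5000, f(x_6) = 10.000000, coefficient = 1

I ≈ (0.250000/3) × 153.000000 = 12.750000
Exact value: 12.750000
Error: 0.000000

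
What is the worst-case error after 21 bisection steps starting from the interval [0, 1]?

Bisection error bound: |error| ≤ (b-a)/2^n
|error| ≤ (1 - 0)/2^21 = 1/2^21
|error| ≤ 0.0000004768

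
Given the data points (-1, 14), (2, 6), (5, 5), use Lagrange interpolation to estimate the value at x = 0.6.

Lagrange interpolation formula:
P(x) = Σ yᵢ × Lᵢ(x)
where Lᵢ(x) = Π_{j≠i} (x - xⱼ)/(xᵢ - xⱼ)

L_0(0.6) = (0.6 - 2)/(-1 - 2) × (0.6 - 5)/(-1 - 5) = 0.342222
L_1(0.6) = (0.6 - (-1))/(2 - (-1)) × (0.6 - 5)/(2 - 5) = 0.782222
L_2(0.6) = (0.6 - (-1))/(5 - (-1)) × (0.6 - 2)/(5 - 2) = -0.124444

P(0.6) = 14×L_0(0.6) + 6×L_1(0.6) + 5×L_2(0.6)
P(0.6) = 8.862222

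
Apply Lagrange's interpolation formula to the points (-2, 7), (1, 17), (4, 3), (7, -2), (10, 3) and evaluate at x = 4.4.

Lagrange interpolation formula:
P(x) = Σ yᵢ × Lᵢ(x)
where Lᵢ(x) = Π_{j≠i} (x - xⱼ)/(xᵢ - xⱼ)

L_0(4.4) = (4.4 - 1)/(-2 - 1) × (4.4 - 4)/(-2 - 4) × (4.4 - 7)/(-2 - 7) × (4.4 - 10)/(-2 - 10) = 0.010186
L_1(4.4) = (4.4 - (-2))/(1 - (-2)) × (4.4 - 4)/(1 - 4) × (4.4 - 7)/(1 - 7) × (4.4 - 10)/(1 - 10) = -0.076695
L_2(4.4) = (4.4 - (-2))/(4 - (-2)) × (4.4 - 1)/(4 - 1) × (4.4 - 7)/(4 - 7) × (4.4 - 10)/(4 - 10) = 0.977857
L_3(4.4) = (4.4 - (-2))/(7 - (-2)) × (4.4 - 1)/(7 - 1) × (4.4 - 4)/(7 - 4) × (4.4 - 10)/(7 - 10) = 0.100293
L_4(4.4) = (4.4 - (-2))/(10 - (-2)) × (4.4 - 1)/(10 - 1) × (4.4 - 4)/(10 - 4) × (4.4 - 7)/(10 - 7) = -0.011641

P(4.4) = 7×L_0(4.4) + 17×L_1(4.4) + 3×L_2(4.4) + (-2)×L_3(4.4) + 3×L_4(4.4)
P(4.4) = 1.465554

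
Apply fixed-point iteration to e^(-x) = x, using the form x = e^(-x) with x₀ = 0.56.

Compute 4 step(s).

Equation: e^(-x) = x
Fixed-point form: x = e^(-x)
x₀ = 0.56

x_1 = g(0.560000) = 0.571209
x_2 = g(0.571209) = 0.564842
x_3 = g(0.564842) = 0.568450
x_4 = g(0.568450) = 0.566403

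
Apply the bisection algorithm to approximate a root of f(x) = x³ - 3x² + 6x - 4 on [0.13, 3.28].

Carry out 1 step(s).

f(x) = x³ - 3x² + 6x - 4
Initial interval: [0.13, 3.28]

Iteration 1:
  c_1 = (0.130000 + 3.280000)/2 = 1.705000
  f(c_1) = f(1.705000) = 2.465403
  f(a) × f(c) < 0, new interval: [0.130000, 1.705000]

After 1 iteration(s), the approximation is c_1 = 1.705000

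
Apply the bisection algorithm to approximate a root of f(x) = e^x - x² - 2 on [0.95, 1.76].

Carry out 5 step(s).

f(x) = e^x - x² - 2
Initial interval: [0.95, 1.76]

Iteration 1:
  c_1 = (0.950000 + 1.760000)/2 = 1.355000
  f(c_1) = f(1.355000) = 0.040736
  f(a) × f(c) < 0, new interval: [0.950000, 1.355000]
Iteration 2:
  c_2 = (0.950000 + 1.355000)/2 = 1.152500
  f(c_2) = f(1.152500) = -0.162158
  f(a) × f(c) ≥ 0, new interval: [1.152500, 1.355000]
Iteration 3:
  c_3 = (1.152500 + 1.355000)/2 = 1.253750
  f(c_3) = f(1.253750) = -0.068433
  f(a) × f(c) ≥ 0, new interval: [1.253750, 1.355000]
Iteration 4:
  c_4 = (1.253750 + 1.355000)/2 = 1.304375
  f(c_4) = f(1.304375) = -0.016009
  f(a) × f(c) ≥ 0, new interval: [1.304375, 1.355000]
Iteration 5:
  c_5 = (1.304375 + 1.355000)/2 = 1.329687
  f(c_5) = f(1.329687) = 0.011793
  f(a) × f(c) < 0, new interval: [1.304375, 1.329687]

After 5 iteration(s), the approximation is c_5 = 1.329687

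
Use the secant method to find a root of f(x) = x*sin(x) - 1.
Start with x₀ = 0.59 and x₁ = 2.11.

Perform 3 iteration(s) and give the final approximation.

f(x) = x*sin(x) - 1
x₀ = 0.59, x₁ = 2.11

Secant formula: x_{n+1} = x_n - f(x_n)(x_n - x_{n-1})/(f(x_n) - f(x_{n-1}))

Iteration 1:
  f(0.590000) = -0.671747
  f(2.110000) = 0.810629
  x_2 = 2.110000 - 0.810629×(2.110000 - 0.590000)/(0.810629 - (-0.671747))
       = 1.278797
Iteration 2:
  f(2.110000) = 0.810629
  f(1.278797) = 0.224665
  x_3 = 1.278797 - 0.224665×(1.278797 - 2.110000)/(0.224665 - 0.810629)
       = 0.960103
Iteration 3:
  f(1.278797) = 0.224665
  f(0.960103) = -0.213435
  x_4 = 0.960103 - (-0.213435)×(0.960103 - 1.278797)/(-0.213435 - 0.224665)
       = 1.115365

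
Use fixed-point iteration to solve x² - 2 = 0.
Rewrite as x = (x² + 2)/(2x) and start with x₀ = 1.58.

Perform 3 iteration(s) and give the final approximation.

Equation: x² - 2 = 0
Fixed-point form: x = (x² + 2)/(2x)
x₀ = 1.58

x_1 = g(1.580000) = 1.422911
x_2 = g(1.422911) = 1.414240
x_3 = g(1.414240) = 1.414214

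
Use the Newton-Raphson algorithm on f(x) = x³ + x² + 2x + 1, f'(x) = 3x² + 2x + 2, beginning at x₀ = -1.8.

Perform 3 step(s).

f(x) = x³ + x² + 2x + 1
f'(x) = 3x² + 2x + 2
x₀ = -1.8

Newton-Raphson formula: x_{n+1} = x_n - f(x_n)/f'(x_n)

Iteration 1:
  f(-1.800000) = -5.192000
  f'(-1.800000) = 8.120000
  x_1 = -1.800000 - (-5.192000)/8.120000 = -1.160591
Iteration 2:
  f(-1.160591) = -1.537494
  f'(-1.160591) = 3.719733
  x_2 = -1.160591 - (-1.537494)/3.719733 = -0.747257
Iteration 3:
  f(-0.747257) = -0.353383
  f'(-0.747257) = 2.180664
  x_3 = -0.747257 - (-0.353383)/2.180664 = -0.585204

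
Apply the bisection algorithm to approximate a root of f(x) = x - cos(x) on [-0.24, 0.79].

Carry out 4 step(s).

f(x) = x - cos(x)
Initial interval: [-0.24, 0.79]

Iteration 1:
  c_1 = (-0.240000 + 0.790000)/2 = 0.275000
  f(c_1) = f(0.275000) = -0.687425
  f(a) × f(c) ≥ 0, new interval: [0.275000, 0.790000]
Iteration 2:
  c_2 = (0.275000 + 0.790000)/2 = 0.532500
  f(c_2) = f(0.532500) = -0.329041
  f(a) × f(c) ≥ 0, new interval: [0.532500, 0.790000]
Iteration 3:
  c_3 = (0.532500 + 0.790000)/2 = 0.661250
  f(c_3) = f(0.661250) = -0.127975
  f(a) × f(c) ≥ 0, new interval: [0.661250, 0.790000]
Iteration 4:
  c_4 = (0.661250 + 0.790000)/2 = 0.725625
  f(c_4) = f(0.725625) = -0.022460
  f(a) × f(c) ≥ 0, new interval: [0.725625, 0.790000]

After 4 iteration(s), the approximation is c_4 = 0.725625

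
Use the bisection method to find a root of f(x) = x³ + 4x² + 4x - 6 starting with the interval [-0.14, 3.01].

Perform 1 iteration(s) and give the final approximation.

f(x) = x³ + 4x² + 4x - 6
Initial interval: [-0.14, 3.01]

Iteration 1:
  c_1 = (-0.140000 + 3.010000)/2 = 1.435000
  f(c_1) = f(1.435000) = 10.931888
  f(a) × f(c) < 0, new interval: [-0.140000, 1.435000]

After 1 iteration(s), the approximation is c_1 = 1.435000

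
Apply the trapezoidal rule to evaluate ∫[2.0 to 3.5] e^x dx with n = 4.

f(x) = e^x
a = 2.0, b = 3.5, n = 4
h = (b - a)/n = 0.375000

Trapezoidal rule: (h/2)[f(x₀) + 2f(x₁) + 2f(x₂) + ... + f(xₙ)]

x_0 = 2.0000, f(x_0) = 7.389056, coefficient = 1
x_1 = 2.3750, f(x_1) = 10.751013, coefficient = 2
x_2 = 2.7500, f(x_2) = 15.642632, coefficient = 2
x_3 = 3.1250, f(x_3) = 22.759895, coefficient = 2
x_4 = 3.5000, f(x_4) = 33.115452, coefficient = 1

I ≈ (0.375000/2) × 138.811588 = 26.027173
Exact value: 25.726396
Error: 0.300777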